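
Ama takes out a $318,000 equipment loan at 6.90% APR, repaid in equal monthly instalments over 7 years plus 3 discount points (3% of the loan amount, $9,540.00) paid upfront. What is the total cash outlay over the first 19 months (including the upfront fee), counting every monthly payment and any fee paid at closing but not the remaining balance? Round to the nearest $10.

Monthly rate = 6.9%/12 = 0.0057500; payment = 318,000 × 0.0057500 / (1 − (1+0.0057500)^−84) = $4,783.94.
Total outlay = 19 × $4,783.94 + $9,540.00 = $100,434.86.

$100,430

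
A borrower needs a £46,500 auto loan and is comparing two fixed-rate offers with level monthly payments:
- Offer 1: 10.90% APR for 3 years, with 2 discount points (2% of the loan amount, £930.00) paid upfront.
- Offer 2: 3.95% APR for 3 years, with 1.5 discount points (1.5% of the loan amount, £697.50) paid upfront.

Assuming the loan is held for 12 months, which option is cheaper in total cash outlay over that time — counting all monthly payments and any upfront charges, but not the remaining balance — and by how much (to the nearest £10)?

Offer 2 by £2,010

Offer 1: at 10.90% the monthly rate is 0.0090833, so the payment is 46,500 × 0.0090833 / (1 − 1.0090833^−36) = £1,520.15.
Offer 2: at 3.95% the monthly rate is 0.0032917, so the payment is 46,500 × 0.0032917 / (1 − 1.0032917^−36) = £1,371.83.
Over 12 months: Offer 1 costs 12 × £1,520.15 + £930.00 = £19,171.80; Offer 2 costs 12 × £1,371.83 + £697.50 = £17,159.46.
Offer 2 is cheaper by £19,171.80 − £17,159.46 = £2,012.34.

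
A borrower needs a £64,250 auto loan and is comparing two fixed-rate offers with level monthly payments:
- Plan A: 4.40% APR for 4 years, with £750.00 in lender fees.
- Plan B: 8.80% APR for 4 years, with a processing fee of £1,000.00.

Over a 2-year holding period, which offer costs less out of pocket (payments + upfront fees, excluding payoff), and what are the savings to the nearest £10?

Plan A by £3,380

Plan A: at 4.40% the monthly rate is 0.0036667, so the payment is 64,250 × 0.0036667 / (1 − 1.0036667^−48) = £1,462.23.
Plan B: at 8.80% the monthly rate is 0.0073333, so the payment is 64,250 × 0.0073333 / (1 − 1.0073333^−48) = £1,592.77.
Over 24 months: Plan A costs 24 × £1,462.23 + £750.00 = £35,843.52; Plan B costs 24 × £1,592.77 + £1,000.00 = £39,226.48.
Plan A is cheaper by £39,226.48 − £35,843.52 = £3,382.96.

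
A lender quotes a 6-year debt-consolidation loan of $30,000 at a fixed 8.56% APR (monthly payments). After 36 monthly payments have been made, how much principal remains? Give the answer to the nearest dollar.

$16,909

With monthly rate i = 8.56%/12 = 0.0071333, the balance after k of n payments is P · [(1+i)^n − (1+i)^k] / [(1+i)^n − 1].
(1+0.0071333)^72 = 1.66825276 and (1+0.0071333)^36 = 1.29160859, so the balance is 30,000 × (1.66825276 − 1.29160859) / (1.66825276 − 1) = $16,908.76.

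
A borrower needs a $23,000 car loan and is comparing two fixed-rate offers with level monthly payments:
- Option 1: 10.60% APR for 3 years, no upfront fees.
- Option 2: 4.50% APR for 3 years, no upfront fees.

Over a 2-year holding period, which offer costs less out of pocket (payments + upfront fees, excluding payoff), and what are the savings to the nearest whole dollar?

Option 2 by $1,547

Option 1: at 10.60% the monthly rate is 0.0088333, so the payment is 23,000 × 0.0088333 / (1 − 1.0088333^−36) = $748.64.
Option 2: at 4.50% the monthly rate is 0.0037500, so the payment is 23,000 × 0.0037500 / (1 − 1.0037500^−36) = $684.18.
Over 24 months: Option 1 costs 24 × $748.64 = $17,967.36; Option 2 costs 24 × $684.18 = $16,420.32.
Option 2 is cheaper by $17,967.36 − $16,420.32 = $1,547.04.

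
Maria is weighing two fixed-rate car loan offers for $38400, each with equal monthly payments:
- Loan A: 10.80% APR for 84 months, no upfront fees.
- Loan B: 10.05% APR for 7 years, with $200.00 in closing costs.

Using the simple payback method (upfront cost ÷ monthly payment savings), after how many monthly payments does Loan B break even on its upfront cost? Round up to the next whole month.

Loan A: at 10.80% the monthly rate is 0.0090000, so the payment is 38,400 × 0.0090000 / (1 − 1.0090000^−84) = $653.47.
Loan B: monthly rate = 10.05%/12 = 0.0083750; payment = 38,400 × 0.0083750 / (1 − (1+0.0083750)^−84) = $638.48.
Monthly savings = $653.47 − $638.48 = $14.99.
Break-even = $200.00 / $14.99 = 13.34 → 14 months.

14 months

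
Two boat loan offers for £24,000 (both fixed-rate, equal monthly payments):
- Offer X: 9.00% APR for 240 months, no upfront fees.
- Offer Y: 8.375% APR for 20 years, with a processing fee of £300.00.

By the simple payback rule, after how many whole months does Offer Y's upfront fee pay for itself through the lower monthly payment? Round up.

Offer X: at 9.00% the monthly rate is 0.0075000, so the payment is 24,000 × 0.0075000 / (1 − 1.0075000^−240) = £215.93.
Offer Y: monthly rate = 8.375%/12 = 0.0069792; payment = 24,000 × 0.0069792 / (1 − (1+0.0069792)^−240) = £206.38.
Monthly savings = £215.93 − £206.38 = £9.55.
Break-even = £300.00 / £9.55 = 31.41 → 32 months.

32 months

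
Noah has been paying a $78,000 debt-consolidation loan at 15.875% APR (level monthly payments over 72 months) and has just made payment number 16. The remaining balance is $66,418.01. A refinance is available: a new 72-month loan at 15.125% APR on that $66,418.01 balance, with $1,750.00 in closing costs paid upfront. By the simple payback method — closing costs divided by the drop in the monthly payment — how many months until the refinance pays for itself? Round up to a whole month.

7 months

Current payment = 78,000 × 15.875%/12 / (1 − (1+0.0132292)^−72) = $1,686.60.
Refinanced payment = 66,418.01 × 0.0126042 / (1 − (1+0.0126042)^−72) = $1,408.92.
Monthly savings = $1,686.60 − $1,408.92 = $277.68.
Break-even = $1,750.00 / $277.68 = 6.30 → 7 months.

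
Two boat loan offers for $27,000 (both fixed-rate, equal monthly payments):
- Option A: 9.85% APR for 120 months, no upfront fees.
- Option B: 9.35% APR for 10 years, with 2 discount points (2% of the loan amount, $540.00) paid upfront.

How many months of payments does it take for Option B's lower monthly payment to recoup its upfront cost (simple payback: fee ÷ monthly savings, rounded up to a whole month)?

Option A: at 9.85% the monthly rate is 0.0082083, so the payment is 27,000 × 0.0082083 / (1 − 1.0082083^−120) = $354.57.
Option B: at 9.35% the monthly rate is 0.0077917, so the payment is 27,000 × 0.0077917 / (1 − 1.0077917^−120) = $347.16.
Monthly savings = $354.57 − $347.16 = $7.41.
Break-even = $540.00 / $7.41 = 72.87 → 73 months.

73 months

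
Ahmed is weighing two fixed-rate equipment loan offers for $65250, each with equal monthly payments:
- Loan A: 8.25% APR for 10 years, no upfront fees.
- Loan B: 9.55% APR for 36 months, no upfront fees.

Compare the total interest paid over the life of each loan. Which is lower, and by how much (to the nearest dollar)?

Loan B by $20,737

Loan A: monthly rate = 8.25%/12 = 0.0068750; payment = 65,250 × 0.0068750 / (1 − (1+0.0068750)^−120) = $800.31.
Total interest on Loan A = 120 × $800.31 − $65,250 = $30,787.20.
Loan B: monthly rate = 9.55%/12 = 0.0079583; payment = 65,250 × 0.0079583 / (1 − (1+0.0079583)^−36) = $2,091.68.
Total interest on Loan B = 36 × $2,091.68 − $65,250 = $10,050.48.
Loan B is lower by $20,736.72.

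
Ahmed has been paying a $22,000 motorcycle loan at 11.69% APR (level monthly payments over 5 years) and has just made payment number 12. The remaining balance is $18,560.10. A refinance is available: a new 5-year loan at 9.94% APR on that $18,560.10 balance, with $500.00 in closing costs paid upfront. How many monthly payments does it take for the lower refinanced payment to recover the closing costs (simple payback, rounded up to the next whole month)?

Current payment = 22,000 × 11.69%/12 / (1 − (1+0.0097417)^−60) = $485.94.
Refinanced payment = 18,560.10 × 0.0082833 / (1 − (1+0.0082833)^−60) = $393.80.
Monthly savings = $485.94 − $393.80 = $92.14.
Break-even = $500.00 / $92.14 = 5.43 → 6 months.

6 months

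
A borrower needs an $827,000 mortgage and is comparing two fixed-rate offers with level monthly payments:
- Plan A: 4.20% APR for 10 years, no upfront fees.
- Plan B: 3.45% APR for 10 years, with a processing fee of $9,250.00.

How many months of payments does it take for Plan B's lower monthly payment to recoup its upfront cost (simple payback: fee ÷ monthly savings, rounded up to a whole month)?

32 months

Plan A: monthly rate = 4.2%/12 = 0.0035000; payment = 827,000 × 0.0035000 / (1 − (1+0.0035000)^−120) = $8,451.81.
Plan B: monthly rate = 3.45%/12 = 0.0028750; payment = 827,000 × 0.0028750 / (1 − (1+0.0028750)^−120) = $8,158.51.
Monthly savings = $8,451.81 − $8,158.51 = $293.30.
Break-even = $9,250.00 / $293.30 = 31.54 → 32 months.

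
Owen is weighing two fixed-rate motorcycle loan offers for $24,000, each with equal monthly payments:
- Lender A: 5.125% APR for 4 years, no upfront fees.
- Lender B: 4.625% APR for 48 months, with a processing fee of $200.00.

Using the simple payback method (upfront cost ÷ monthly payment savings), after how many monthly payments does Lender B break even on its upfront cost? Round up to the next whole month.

Lender A: monthly rate = 5.125%/12 = 0.0042708; payment = 24,000 × 0.0042708 / (1 − (1+0.0042708)^−48) = $554.06.
Lender B: monthly rate = 4.625%/12 = 0.0038542; payment = 24,000 × 0.0038542 / (1 − (1+0.0038542)^−48) = $548.64.
Monthly savings = $554.06 − $548.64 = $5.42.
Break-even = $200.00 / $5.42 = 36.90 → 37 months.

37 months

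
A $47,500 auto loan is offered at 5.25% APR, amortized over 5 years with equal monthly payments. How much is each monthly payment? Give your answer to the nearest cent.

$901.83

At 5.25% the monthly rate is 0.0043750, so the payment is 47,500 × 0.0043750 / (1 − 1.0043750^−60) = $901.83.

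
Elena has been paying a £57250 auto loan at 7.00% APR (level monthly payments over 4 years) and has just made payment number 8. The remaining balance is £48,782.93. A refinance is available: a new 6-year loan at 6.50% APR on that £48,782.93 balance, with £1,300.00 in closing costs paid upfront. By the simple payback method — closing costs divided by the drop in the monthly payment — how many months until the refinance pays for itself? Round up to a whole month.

Current payment = 57,250 × 7%/12 / (1 − (1+0.0058333)^−48) = £1,370.92.
Refinanced payment = 48,782.93 × 0.0054167 / (1 − (1+0.0054167)^−72) = £820.04.
Monthly savings = £1,370.92 − £820.04 = £550.88.
Break-even = £1,300.00 / £550.88 = 2.36 → 3 months.

3 months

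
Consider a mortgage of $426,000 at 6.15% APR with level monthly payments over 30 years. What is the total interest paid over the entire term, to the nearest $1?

$508,312

At 6.15% the monthly rate is 0.0051250, so the payment is 426,000 × 0.0051250 / (1 − 1.0051250^−360) = $2,595.31.
Total paid = 360 × $2,595.31 = $934,311.60; interest = $934,311.60 − $426,000 = $508,311.60.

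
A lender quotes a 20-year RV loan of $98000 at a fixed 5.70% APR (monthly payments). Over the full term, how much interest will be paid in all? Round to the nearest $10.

$66,460

Monthly rate = 5.7%/12 = 0.0047500; payment = 98,000 × 0.0047500 / (1 − (1+0.0047500)^−240) = $685.25.
Total paid = 240 × $685.25 = $164,460.00; interest = $164,460.00 − $98,000 = $66,460.00.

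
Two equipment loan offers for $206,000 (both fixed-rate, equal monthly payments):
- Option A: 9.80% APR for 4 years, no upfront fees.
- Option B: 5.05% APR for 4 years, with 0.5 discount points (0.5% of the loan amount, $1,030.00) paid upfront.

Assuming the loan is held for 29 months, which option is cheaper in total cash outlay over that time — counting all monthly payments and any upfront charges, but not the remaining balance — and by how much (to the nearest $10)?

Option A: at 9.80% the monthly rate is 0.0081667, so the payment is 206,000 × 0.0081667 / (1 − 1.0081667^−48) = $5,204.93.
Option B: at 5.05% the monthly rate is 0.0042083, so the payment is 206,000 × 0.0042083 / (1 − 1.0042083^−48) = $4,748.70.
Over 29 months: Option A costs 29 × $5,204.93 = $150,942.97; Option B costs 29 × $4,748.70 + $1,030.00 = $138,742.30.
Option B is cheaper by $150,942.97 − $138,742.30 = $12,200.67.

Option B by $12,200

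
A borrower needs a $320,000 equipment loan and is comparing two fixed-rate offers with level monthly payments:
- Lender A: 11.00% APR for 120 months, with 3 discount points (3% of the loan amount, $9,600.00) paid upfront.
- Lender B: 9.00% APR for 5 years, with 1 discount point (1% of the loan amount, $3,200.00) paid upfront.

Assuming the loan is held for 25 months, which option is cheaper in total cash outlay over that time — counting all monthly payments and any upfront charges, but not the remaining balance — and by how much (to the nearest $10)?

Lender A by $49,470

Lender A: monthly rate = 11%/12 = 0.0091667; payment = 320,000 × 0.0091667 / (1 − (1+0.0091667)^−120) = $4,408.00.
Lender B: at 9.00% the monthly rate is 0.0075000, so the payment is 320,000 × 0.0075000 / (1 − 1.0075000^−60) = $6,642.67.
Over 25 months: Lender A costs 25 × $4,408.00 + $9,600.00 = $119,800.00; Lender B costs 25 × $6,642.67 + $3,200.00 = $169,266.75.
Lender A is cheaper by $169,266.75 − $119,800.00 = $49,466.75.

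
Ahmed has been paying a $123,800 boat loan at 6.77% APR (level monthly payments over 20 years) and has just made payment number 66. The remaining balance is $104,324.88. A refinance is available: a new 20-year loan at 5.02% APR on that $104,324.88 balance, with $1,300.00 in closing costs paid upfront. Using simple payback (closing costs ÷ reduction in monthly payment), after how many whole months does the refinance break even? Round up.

Current payment = 123,800 × 6.77%/12 / (1 − (1+0.0056417)^−240) = $942.80.
Refinanced payment = 104,324.88 × 0.0041833 / (1 − (1+0.0041833)^−240) = $689.65.
Monthly savings = $942.80 − $689.65 = $253.15.
Break-even = $1,300.00 / $253.15 = 5.14 → 6 months.

6 months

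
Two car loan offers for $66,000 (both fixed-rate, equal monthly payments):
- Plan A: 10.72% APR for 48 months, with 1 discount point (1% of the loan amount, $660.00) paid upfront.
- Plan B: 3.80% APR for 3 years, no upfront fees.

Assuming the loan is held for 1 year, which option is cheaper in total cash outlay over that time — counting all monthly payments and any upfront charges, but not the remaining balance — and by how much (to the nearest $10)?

Plan A by $2,290

Plan A: at 10.72% the monthly rate is 0.0089333, so the payment is 66,000 × 0.0089333 / (1 − 1.0089333^−48) = $1,696.84.
Plan B: at 3.80% the monthly rate is 0.0031667, so the payment is 66,000 × 0.0031667 / (1 − 1.0031667^−36) = $1,942.72.
Over 12 months: Plan A costs 12 × $1,696.84 + $660.00 = $21,022.08; Plan B costs 12 × $1,942.72 = $23,312.64.
Plan A is cheaper by $23,312.64 − $21,022.08 = $2,290.56.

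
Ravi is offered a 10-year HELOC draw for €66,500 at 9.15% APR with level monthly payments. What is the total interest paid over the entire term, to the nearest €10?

€35,240

Monthly rate = 9.15%/12 = 0.0076250; payment = 66,500 × 0.0076250 / (1 − (1+0.0076250)^−120) = €847.80.
Total paid = 120 × €847.80 = €101,736.00; interest = €101,736.00 − €66,500 = €35,236.00.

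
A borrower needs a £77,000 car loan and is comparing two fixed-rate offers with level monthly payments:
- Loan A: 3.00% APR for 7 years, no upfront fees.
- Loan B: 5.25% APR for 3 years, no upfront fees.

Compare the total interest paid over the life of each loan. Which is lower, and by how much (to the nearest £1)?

Loan A: monthly rate = 3%/12 = 0.0025000; payment = 77,000 × 0.0025000 / (1 − (1+0.0025000)^−84) = £1,017.42.
Total interest on Loan A = 84 × £1,017.42 − £77,000 = £8,463.28.
Loan B: at 5.25% the monthly rate is 0.0043750, so the payment is 77,000 × 0.0043750 / (1 − 1.0043750^−36) = £2,316.41.
Total interest on Loan B = 36 × £2,316.41 − £77,000 = £6,390.76.
Loan B is lower by £2,072.52.

Loan B by £2,073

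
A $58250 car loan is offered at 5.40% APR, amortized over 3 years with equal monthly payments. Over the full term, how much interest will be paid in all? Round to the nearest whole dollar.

Monthly rate = 5.4%/12 = 0.0045000; payment = 58,250 × 0.0045000 / (1 − (1+0.0045000)^−36) = $1,756.29.
Total paid = 36 × $1,756.29 = $63,226.44; interest = $63,226.44 − $58,250 = $4,976.44.

$4,976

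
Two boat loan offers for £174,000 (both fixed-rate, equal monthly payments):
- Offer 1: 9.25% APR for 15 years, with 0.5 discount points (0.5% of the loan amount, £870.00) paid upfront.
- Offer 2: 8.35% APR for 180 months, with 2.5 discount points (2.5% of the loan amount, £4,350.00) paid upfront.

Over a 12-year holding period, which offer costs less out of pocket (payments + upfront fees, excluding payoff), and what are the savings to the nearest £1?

Offer 1: monthly rate = 9.25%/12 = 0.0077083; payment = 174,000 × 0.0077083 / (1 − (1+0.0077083)^−180) = £1,790.79.
Offer 2: at 8.35% the monthly rate is 0.0069583, so the payment is 174,000 × 0.0069583 / (1 − 1.0069583^−180) = £1,698.18.
Over 144 months: Offer 1 costs 144 × £1,790.79 + £870.00 = £258,743.76; Offer 2 costs 144 × £1,698.18 + £4,350.00 = £248,887.92.
Offer 2 is cheaper by £258,743.76 − £248,887.92 = £9,855.84.

Offer 2 by £9,856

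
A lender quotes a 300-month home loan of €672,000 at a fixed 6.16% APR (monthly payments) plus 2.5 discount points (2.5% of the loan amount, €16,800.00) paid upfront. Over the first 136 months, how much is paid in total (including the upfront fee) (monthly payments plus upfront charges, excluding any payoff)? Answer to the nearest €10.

Monthly rate = 6.16%/12 = 0.0051333; payment = 672,000 × 0.0051333 / (1 − (1+0.0051333)^−300) = €4,395.67.
Total outlay = 136 × €4,395.67 + €16,800.00 = €614,611.12.

€614,610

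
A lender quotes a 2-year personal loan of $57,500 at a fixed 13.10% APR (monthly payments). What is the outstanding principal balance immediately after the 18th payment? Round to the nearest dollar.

$15,809

With monthly rate i = 13.1%/12 = 0.0109167, the balance after k of n payments is P · [(1+i)^n − (1+i)^k] / [(1+i)^n − 1].
(1+0.0109167)^24 = 1.29768284 and (1+0.0109167)^18 = 1.21583998, so the balance is 57,500 × (1.29768284 − 1.21583998) / (1.29768284 − 1) = $15,808.65.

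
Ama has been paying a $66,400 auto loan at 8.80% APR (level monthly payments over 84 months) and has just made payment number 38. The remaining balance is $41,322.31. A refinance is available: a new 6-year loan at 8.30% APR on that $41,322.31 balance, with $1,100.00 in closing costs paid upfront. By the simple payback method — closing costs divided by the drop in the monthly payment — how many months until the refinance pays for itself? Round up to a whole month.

Current payment = 66,400 × 8.8%/12 / (1 − (1+0.0073333)^−84) = $1,061.59.
Refinanced payment = 41,322.31 × 0.0069167 / (1 − (1+0.0069167)^−72) = $730.58.
Monthly savings = $1,061.59 − $730.58 = $331.01.
Break-even = $1,100.00 / $331.01 = 3.32 → 4 months.

4 months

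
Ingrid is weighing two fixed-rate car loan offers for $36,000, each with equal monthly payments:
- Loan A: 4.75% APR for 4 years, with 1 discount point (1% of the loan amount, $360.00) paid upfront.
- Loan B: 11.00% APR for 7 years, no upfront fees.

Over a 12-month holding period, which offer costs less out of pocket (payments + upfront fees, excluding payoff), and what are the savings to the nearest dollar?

Loan A: monthly rate = 4.75%/12 = 0.0039583; payment = 36,000 × 0.0039583 / (1 − (1+0.0039583)^−48) = $824.98.
Loan B: monthly rate = 11%/12 = 0.0091667; payment = 36,000 × 0.0091667 / (1 − (1+0.0091667)^−84) = $616.41.
Over 12 months: Loan A costs 12 × $824.98 + $360.00 = $10,259.76; Loan B costs 12 × $616.41 = $7,396.92.
Loan B is cheaper by $10,259.76 − $7,396.92 = $2,862.84.

Loan B by $2,863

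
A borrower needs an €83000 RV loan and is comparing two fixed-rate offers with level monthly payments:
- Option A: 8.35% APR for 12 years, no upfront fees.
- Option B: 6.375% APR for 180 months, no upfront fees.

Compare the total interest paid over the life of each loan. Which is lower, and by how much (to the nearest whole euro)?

Option A: monthly rate = 8.35%/12 = 0.0069583; payment = 83,000 × 0.0069583 / (1 − (1+0.0069583)^−144) = €914.44.
Total interest on Option A = 144 × €914.44 − €83,000 = €48,679.36.
Option B: monthly rate = 6.375%/12 = 0.0053125; payment = 83,000 × 0.0053125 / (1 − (1+0.0053125)^−180) = €717.33.
Total interest on Option B = 180 × €717.33 − €83,000 = €46,119.40.
Option B is lower by €2,559.96.

Option B by €2,560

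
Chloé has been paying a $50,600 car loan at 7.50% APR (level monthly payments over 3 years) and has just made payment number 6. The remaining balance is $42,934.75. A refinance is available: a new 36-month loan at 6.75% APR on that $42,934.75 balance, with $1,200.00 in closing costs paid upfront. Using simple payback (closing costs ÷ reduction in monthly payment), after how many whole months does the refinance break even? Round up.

Current payment = 50,600 × 7.5%/12 / (1 − (1+0.0062500)^−36) = $1,573.97.
Refinanced payment = 42,934.75 × 0.0056250 / (1 − (1+0.0056250)^−36) = $1,320.80.
Monthly savings = $1,573.97 − $1,320.80 = $253.17.
Break-even = $1,200.00 / $253.17 = 4.74 → 5 months.

5 months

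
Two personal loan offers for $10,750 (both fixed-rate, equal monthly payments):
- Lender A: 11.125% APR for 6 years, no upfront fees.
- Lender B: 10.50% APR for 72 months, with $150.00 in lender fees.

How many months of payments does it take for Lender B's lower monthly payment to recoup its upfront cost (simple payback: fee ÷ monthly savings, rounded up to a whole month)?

Lender A: at 11.125% the monthly rate is 0.0092708, so the payment is 10,750 × 0.0092708 / (1 − 1.0092708^−72) = $205.31.
Lender B: at 10.50% the monthly rate is 0.0087500, so the payment is 10,750 × 0.0087500 / (1 − 1.0087500^−72) = $201.87.
Monthly savings = $205.31 − $201.87 = $3.44.
Break-even = $150.00 / $3.44 = 43.60 → 44 months.

44 months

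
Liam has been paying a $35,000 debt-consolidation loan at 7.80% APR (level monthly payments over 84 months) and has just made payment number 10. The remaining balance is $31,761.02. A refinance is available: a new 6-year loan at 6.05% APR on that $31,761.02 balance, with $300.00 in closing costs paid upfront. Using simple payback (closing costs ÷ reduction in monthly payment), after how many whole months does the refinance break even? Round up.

Current payment = 35,000 × 7.8%/12 / (1 − (1+0.0065000)^−84) = $542.04.
Refinanced payment = 31,761.02 × 0.0050417 / (1 − (1+0.0050417)^−72) = $527.12.
Monthly savings = $542.04 − $527.12 = $14.92.
Break-even = $300.00 / $14.92 = 20.11 → 21 months.

21 months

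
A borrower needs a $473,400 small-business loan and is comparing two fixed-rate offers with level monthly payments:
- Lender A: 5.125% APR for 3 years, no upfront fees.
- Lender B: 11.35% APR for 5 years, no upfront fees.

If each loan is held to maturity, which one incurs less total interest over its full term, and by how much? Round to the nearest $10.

Lender A: monthly rate = 5.125%/12 = 0.0042708; payment = 473,400 × 0.0042708 / (1 − (1+0.0042708)^−36) = $14,214.81.
Total interest on Lender A = 36 × $14,214.81 − $473,400 = $38,333.16.
Lender B: monthly rate = 11.35%/12 = 0.0094583; payment = 473,400 × 0.0094583 / (1 − (1+0.0094583)^−60) = $10,375.69.
Total interest on Lender B = 60 × $10,375.69 − $473,400 = $149,141.40.
Lender A is lower by $110,808.24.

Lender A by $110,810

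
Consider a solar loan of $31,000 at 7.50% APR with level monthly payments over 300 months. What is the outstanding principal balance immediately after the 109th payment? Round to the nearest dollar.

$25,503

With monthly rate i = 7.5%/12 = 0.0062500, the balance after k of n payments is P · [(1+i)^n − (1+i)^k] / [(1+i)^n − 1].
(1+0.0062500)^300 = 6.48288045 and (1+0.0062500)^109 = 1.97216105, so the balance is 31,000 × (6.48288045 − 1.97216105) / (6.48288045 − 1) = $25,503.44.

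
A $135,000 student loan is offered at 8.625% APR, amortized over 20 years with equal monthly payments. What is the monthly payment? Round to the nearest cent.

$1,182.26

Monthly rate = 8.625%/12 = 0.0071875; payment = 135,000 × 0.0071875 / (1 − (1+0.0071875)^−240) = $1,182.26.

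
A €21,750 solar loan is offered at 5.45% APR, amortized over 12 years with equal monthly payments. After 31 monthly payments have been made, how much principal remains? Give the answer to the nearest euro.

€18,186

With monthly rate i = 5.45%/12 = 0.0045417, the balance after k of n payments is P · [(1+i)^n − (1+i)^k] / [(1+i)^n − 1].
(1+0.0045417)^144 = 1.92037284 and (1+0.0045417)^31 = 1.15081791, so the balance is 21,750 × (1.92037284 − 1.15081791) / (1.92037284 − 1) = €18,185.91.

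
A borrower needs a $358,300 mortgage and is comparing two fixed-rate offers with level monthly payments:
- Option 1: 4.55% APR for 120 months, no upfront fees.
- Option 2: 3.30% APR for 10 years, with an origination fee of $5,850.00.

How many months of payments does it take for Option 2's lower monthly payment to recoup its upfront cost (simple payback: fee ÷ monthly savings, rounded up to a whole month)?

Option 1: monthly rate = 4.55%/12 = 0.0037917; payment = 358,300 × 0.0037917 / (1 − (1+0.0037917)^−120) = $3,722.01.
Option 2: at 3.30% the monthly rate is 0.0027500, so the payment is 358,300 × 0.0027500 / (1 − 1.0027500^−120) = $3,509.61.
Monthly savings = $3,722.01 − $3,509.61 = $212.40.
Break-even = $5,850.00 / $212.40 = 27.54 → 28 months.

28 months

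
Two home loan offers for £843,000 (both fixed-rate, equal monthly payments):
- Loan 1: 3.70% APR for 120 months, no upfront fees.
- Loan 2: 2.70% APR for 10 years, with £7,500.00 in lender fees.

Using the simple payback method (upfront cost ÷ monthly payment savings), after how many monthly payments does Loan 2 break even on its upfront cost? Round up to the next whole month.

Loan 1: monthly rate = 3.7%/12 = 0.0030833; payment = 843,000 × 0.0030833 / (1 − (1+0.0030833)^−120) = £8,415.29.
Loan 2: at 2.70% the monthly rate is 0.0022500, so the payment is 843,000 × 0.0022500 / (1 − 1.0022500^−120) = £8,023.85.
Monthly savings = £8,415.29 − £8,023.85 = £391.44.
Break-even = £7,500.00 / £391.44 = 19.16 → 20 months.

20 months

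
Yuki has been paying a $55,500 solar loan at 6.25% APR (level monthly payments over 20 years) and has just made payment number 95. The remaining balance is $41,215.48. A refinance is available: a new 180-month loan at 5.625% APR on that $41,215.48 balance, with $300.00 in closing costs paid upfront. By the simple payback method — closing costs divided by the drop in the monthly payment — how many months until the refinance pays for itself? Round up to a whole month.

Current payment = 55,500 × 6.25%/12 / (1 − (1+0.0052083)^−240) = $405.67.
Refinanced payment = 41,215.48 × 0.0046875 / (1 − (1+0.0046875)^−180) = $339.50.
Monthly savings = $405.67 − $339.50 = $66.17.
Break-even = $300.00 / $66.17 = 4.53 → 5 months.

5 months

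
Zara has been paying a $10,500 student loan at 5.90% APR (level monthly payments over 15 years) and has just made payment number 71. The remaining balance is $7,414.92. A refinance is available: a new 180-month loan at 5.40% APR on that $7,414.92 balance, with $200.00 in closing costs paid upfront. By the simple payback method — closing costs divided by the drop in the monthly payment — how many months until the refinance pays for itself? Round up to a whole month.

8 months

Current payment = 10,500 × 5.9%/12 / (1 − (1+0.0049167)^−180) = $88.04.
Refinanced payment = 7,414.92 × 0.0045000 / (1 − (1+0.0045000)^−180) = $60.19.
Monthly savings = $88.04 − $60.19 = $27.85.
Break-even = $200.00 / $27.85 = 7.18 → 8 months.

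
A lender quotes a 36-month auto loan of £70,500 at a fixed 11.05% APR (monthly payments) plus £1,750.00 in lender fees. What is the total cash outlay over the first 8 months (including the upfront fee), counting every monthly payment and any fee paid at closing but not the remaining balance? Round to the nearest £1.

£20,228

At 11.05% the monthly rate is 0.0092083, so the payment is 70,500 × 0.0092083 / (1 − 1.0092083^−36) = £2,309.75.
Total outlay = 8 × £2,309.75 + £1,750.00 = £20,228.00.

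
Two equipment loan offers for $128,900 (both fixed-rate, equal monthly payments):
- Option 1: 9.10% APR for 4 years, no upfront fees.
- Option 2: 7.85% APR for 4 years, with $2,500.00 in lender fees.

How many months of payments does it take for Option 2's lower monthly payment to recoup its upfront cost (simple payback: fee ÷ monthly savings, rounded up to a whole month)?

33 months

Option 1: at 9.10% the monthly rate is 0.0075833, so the payment is 128,900 × 0.0075833 / (1 − 1.0075833^−48) = $3,213.81.
Option 2: monthly rate = 7.85%/12 = 0.0065417; payment = 128,900 × 0.0065417 / (1 − (1+0.0065417)^−48) = $3,137.76.
Monthly savings = $3,213.81 − $3,137.76 = $76.05.
Break-even = $2,500.00 / $76.05 = 32.87 → 33 months.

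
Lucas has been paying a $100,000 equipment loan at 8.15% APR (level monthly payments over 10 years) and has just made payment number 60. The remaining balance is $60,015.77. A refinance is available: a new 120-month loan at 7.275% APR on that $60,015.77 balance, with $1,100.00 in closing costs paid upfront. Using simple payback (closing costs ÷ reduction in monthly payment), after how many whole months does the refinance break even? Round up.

3 months

Current payment = 100,000 × 8.15%/12 / (1 − (1+0.0067917)^−120) = $1,221.22.
Refinanced payment = 60,015.77 × 0.0060625 / (1 − (1+0.0060625)^−120) = $705.37.
Monthly savings = $1,221.22 − $705.37 = $515.85.
Break-even = $1,100.00 / $515.85 = 2.13 → 3 months.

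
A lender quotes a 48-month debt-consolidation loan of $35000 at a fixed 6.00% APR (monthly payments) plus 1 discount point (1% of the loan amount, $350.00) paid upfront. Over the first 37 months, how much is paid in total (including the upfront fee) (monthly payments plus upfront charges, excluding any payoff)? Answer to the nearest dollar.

$30,763

At 6.00% the monthly rate is 0.0050000, so the payment is 35,000 × 0.0050000 / (1 − 1.0050000^−48) = $821.98.
Total outlay = 37 × $821.98 + $350.00 = $30,763.26.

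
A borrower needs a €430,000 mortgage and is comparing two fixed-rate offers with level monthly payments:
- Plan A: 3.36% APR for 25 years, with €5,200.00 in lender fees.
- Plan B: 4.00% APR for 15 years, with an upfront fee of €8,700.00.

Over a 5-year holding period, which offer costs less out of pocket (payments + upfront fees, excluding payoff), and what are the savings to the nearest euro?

Plan A: at 3.36% the monthly rate is 0.0028000, so the payment is 430,000 × 0.0028000 / (1 − 1.0028000^−300) = €2,120.53.
Plan B: at 4.00% the monthly rate is 0.0033333, so the payment is 430,000 × 0.0033333 / (1 − 1.0033333^−180) = €3,180.66.
Over 60 months: Plan A costs 60 × €2,120.53 + €5,200.00 = €132,431.80; Plan B costs 60 × €3,180.66 + €8,700.00 = €199,539.60.
Plan A is cheaper by €199,539.60 − €132,431.80 = €67,107.80.

Plan A by €67,108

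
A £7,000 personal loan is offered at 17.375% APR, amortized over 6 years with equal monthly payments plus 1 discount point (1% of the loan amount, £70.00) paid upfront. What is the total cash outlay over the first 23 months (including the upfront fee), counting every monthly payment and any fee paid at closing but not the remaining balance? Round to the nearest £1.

At 17.375% the monthly rate is 0.0144792, so the payment is 7,000 × 0.0144792 / (1 − 1.0144792^−72) = £157.19.
Total outlay = 23 × £157.19 + £70.00 = £3,685.37.

£3,685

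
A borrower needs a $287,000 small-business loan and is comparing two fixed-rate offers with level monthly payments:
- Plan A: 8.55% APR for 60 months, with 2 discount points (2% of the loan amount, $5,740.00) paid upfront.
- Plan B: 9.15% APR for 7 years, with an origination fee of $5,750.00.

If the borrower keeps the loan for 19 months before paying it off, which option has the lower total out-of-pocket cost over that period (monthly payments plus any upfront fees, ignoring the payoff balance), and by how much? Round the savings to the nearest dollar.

Plan A: at 8.55% the monthly rate is 0.0071250, so the payment is 287,000 × 0.0071250 / (1 − 1.0071250^−60) = $5,895.16.
Plan B: monthly rate = 9.15%/12 = 0.0076250; payment = 287,000 × 0.0076250 / (1 − (1+0.0076250)^−84) = $4,639.44.
Over 19 months: Plan A costs 19 × $5,895.16 + $5,740.00 = $117,748.04; Plan B costs 19 × $4,639.44 + $5,750.00 = $93,899.36.
Plan B is cheaper by $117,748.04 − $93,899.36 = $23,848.68.

Plan B by $23,849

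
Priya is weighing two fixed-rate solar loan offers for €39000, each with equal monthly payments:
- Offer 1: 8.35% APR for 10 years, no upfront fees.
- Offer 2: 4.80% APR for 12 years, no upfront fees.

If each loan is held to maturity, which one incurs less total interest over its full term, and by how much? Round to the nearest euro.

Offer 2 by €6,270

Offer 1: at 8.35% the monthly rate is 0.0069583, so the payment is 39,000 × 0.0069583 / (1 − 1.0069583^−120) = €480.42.
Total interest on Offer 1 = 120 × €480.42 − €39,000 = €18,650.40.
Offer 2: monthly rate = 4.8%/12 = 0.0040000; payment = 39,000 × 0.0040000 / (1 − (1+0.0040000)^−144) = €356.81.
Total interest on Offer 2 = 144 × €356.81 − €39,000 = €12,380.64.
Offer 2 is lower by €6,269.76.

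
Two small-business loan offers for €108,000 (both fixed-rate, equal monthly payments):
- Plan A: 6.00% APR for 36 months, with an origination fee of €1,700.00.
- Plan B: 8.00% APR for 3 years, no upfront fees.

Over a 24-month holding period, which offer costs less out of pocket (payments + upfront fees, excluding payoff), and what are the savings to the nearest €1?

Plan A: at 6.00% the monthly rate is 0.0050000, so the payment is 108,000 × 0.0050000 / (1 − 1.0050000^−36) = €3,285.57.
Plan B: monthly rate = 8%/12 = 0.0066667; payment = 108,000 × 0.0066667 / (1 − (1+0.0066667)^−36) = €3,384.33.
Over 24 months: Plan A costs 24 × €3,285.57 + €1,700.00 = €80,553.68; Plan B costs 24 × €3,384.33 = €81,223.92.
Plan A is cheaper by €81,223.92 − €80,553.68 = €670.24.

Plan A by €670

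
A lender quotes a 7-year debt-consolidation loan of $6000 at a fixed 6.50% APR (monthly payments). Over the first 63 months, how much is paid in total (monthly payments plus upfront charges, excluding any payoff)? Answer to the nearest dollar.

$5,613

At 6.50% the monthly rate is 0.0054167, so the payment is 6,000 × 0.0054167 / (1 − 1.0054167^−84) = $89.10.
Total outlay = 63 × $89.10 = $5,613.30.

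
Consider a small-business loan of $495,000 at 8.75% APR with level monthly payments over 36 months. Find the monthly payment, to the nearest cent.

Monthly rate = 8.75%/12 = 0.0072917; payment = 495,000 × 0.0072917 / (1 − (1+0.0072917)^−36) = $15,683.34.

$15,683.34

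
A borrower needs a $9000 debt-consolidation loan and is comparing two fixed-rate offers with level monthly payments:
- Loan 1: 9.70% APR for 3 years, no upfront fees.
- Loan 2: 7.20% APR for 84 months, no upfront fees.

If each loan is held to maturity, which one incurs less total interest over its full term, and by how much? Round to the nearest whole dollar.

Loan 1 by $1,075

Loan 1: at 9.70% the monthly rate is 0.0080833, so the payment is 9,000 × 0.0080833 / (1 − 1.0080833^−36) = $289.14.
Total interest on Loan 1 = 36 × $289.14 − $9,000 = $1,409.04.
Loan 2: at 7.20% the monthly rate is 0.0060000, so the payment is 9,000 × 0.0060000 / (1 − 1.0060000^−84) = $136.72.
Total interest on Loan 2 = 84 × $136.72 − $9,000 = $2,484.48.
Loan 1 is lower by $1,075.44.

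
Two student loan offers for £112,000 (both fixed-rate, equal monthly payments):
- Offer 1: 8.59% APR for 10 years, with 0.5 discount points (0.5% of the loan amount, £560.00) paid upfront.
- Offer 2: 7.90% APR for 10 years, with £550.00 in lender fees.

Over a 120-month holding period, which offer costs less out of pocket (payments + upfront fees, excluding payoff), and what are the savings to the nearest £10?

Offer 2 by £4,940

Offer 1: monthly rate = 8.59%/12 = 0.0071583; payment = 112,000 × 0.0071583 / (1 − (1+0.0071583)^−120) = £1,394.04.
Offer 2: monthly rate = 7.9%/12 = 0.0065833; payment = 112,000 × 0.0065833 / (1 − (1+0.0065833)^−120) = £1,352.96.
Over 120 months: Offer 1 costs 120 × £1,394.04 + £560.00 = £167,844.80; Offer 2 costs 120 × £1,352.96 + £550.00 = £162,905.20.
Offer 2 is cheaper by £167,844.80 − £162,905.20 = £4,939.60.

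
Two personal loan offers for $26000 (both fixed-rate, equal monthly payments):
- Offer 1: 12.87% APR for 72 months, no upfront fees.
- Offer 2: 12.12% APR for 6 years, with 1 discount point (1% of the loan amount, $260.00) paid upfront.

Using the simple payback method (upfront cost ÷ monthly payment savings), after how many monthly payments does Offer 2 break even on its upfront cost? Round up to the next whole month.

Offer 1: monthly rate = 12.87%/12 = 0.0107250; payment = 26,000 × 0.0107250 / (1 − (1+0.0107250)^−72) = $520.14.
Offer 2: monthly rate = 12.12%/12 = 0.0101000; payment = 26,000 × 0.0101000 / (1 − (1+0.0101000)^−72) = $509.93.
Monthly savings = $520.14 − $509.93 = $10.21.
Break-even = $260.00 / $10.21 = 25.47 → 26 months.

26 months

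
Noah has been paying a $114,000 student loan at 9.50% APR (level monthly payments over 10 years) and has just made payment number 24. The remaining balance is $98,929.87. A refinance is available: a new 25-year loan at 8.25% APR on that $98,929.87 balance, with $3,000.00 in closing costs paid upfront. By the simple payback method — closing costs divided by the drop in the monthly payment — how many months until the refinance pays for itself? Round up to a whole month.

Current payment = 114,000 × 9.5%/12 / (1 − (1+0.0079167)^−120) = $1,475.13.
Refinanced payment = 98,929.87 × 0.0068750 / (1 − (1+0.0068750)^−300) = $780.01.
Monthly savings = $1,475.13 − $780.01 = $695.12.
Break-even = $3,000.00 / $695.12 = 4.32 → 5 months.

5 months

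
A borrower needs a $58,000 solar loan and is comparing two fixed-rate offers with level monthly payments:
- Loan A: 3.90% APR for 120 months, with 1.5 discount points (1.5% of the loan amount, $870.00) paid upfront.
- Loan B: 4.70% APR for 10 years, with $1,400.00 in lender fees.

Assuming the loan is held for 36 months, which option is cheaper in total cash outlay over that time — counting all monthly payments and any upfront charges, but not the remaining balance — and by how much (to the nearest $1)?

Loan A: monthly rate = 3.9%/12 = 0.0032500; payment = 58,000 × 0.0032500 / (1 − (1+0.0032500)^−120) = $584.47.
Loan B: monthly rate = 4.7%/12 = 0.0039167; payment = 58,000 × 0.0039167 / (1 − (1+0.0039167)^−120) = $606.71.
Over 36 months: Loan A costs 36 × $584.47 + $870.00 = $21,910.92; Loan B costs 36 × $606.71 + $1,400.00 = $23,241.56.
Loan A is cheaper by $23,241.56 − $21,910.92 = $1,330.64.

Loan A by $1,331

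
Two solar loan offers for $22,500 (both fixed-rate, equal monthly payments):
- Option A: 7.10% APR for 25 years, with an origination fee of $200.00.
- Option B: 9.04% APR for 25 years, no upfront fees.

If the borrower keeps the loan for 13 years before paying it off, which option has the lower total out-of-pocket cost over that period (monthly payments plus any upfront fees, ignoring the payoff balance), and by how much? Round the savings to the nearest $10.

Option A: monthly rate = 7.1%/12 = 0.0059167; payment = 22,500 × 0.0059167 / (1 − (1+0.0059167)^−300) = $160.46.
Option B: monthly rate = 9.04%/12 = 0.0075333; payment = 22,500 × 0.0075333 / (1 − (1+0.0075333)^−300) = $189.44.
Over 156 months: Option A costs 156 × $160.46 + $200.00 = $25,231.76; Option B costs 156 × $189.44 = $29,552.64.
Option A is cheaper by $29,552.64 − $25,231.76 = $4,320.88.

Option A by $4,320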